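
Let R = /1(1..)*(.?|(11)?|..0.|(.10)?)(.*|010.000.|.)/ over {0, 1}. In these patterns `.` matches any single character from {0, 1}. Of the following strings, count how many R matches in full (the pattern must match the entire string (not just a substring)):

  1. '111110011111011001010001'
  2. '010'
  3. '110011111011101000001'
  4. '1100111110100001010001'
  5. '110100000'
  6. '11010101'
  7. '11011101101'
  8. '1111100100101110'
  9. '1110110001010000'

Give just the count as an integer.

8

1 → match
2 → no match — must start with '1'
3 → match
4 → match
5 → match
6 → match
7 → match
8 → match
9 → match
Total matched: 8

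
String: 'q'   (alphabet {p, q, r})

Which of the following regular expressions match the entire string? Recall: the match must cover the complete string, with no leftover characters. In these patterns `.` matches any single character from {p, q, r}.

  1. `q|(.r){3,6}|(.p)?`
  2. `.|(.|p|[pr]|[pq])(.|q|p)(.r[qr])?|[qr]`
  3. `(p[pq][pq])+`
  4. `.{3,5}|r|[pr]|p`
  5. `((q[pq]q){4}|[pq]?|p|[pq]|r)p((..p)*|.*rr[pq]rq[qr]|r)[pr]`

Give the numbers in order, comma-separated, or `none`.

1 → match
2 → match
3 → no match — must start with 'p'
4 → no match
5 → no match

1, 2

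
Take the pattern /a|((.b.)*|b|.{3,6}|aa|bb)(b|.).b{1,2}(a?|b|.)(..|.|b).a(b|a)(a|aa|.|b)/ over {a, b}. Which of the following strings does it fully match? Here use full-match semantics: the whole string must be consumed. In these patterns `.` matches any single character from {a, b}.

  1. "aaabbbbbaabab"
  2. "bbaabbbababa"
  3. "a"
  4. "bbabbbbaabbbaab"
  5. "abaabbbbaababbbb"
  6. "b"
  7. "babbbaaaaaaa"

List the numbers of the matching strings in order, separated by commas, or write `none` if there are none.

1 → no match
2 → match
3 → match
4 → no match
5 → no match
6 → no match
7 → match

2, 3, 7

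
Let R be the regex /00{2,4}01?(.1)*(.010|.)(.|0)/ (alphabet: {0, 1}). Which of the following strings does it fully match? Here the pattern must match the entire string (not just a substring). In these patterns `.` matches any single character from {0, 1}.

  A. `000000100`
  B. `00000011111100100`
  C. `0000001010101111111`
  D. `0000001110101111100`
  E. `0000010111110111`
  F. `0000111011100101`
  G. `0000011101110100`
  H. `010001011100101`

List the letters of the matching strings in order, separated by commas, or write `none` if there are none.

A. `000000100` → match
B → match
C → match
D → match
E → match
F → match
G → match
H → no match — must start with `00`

A, B, C, D, E, F, G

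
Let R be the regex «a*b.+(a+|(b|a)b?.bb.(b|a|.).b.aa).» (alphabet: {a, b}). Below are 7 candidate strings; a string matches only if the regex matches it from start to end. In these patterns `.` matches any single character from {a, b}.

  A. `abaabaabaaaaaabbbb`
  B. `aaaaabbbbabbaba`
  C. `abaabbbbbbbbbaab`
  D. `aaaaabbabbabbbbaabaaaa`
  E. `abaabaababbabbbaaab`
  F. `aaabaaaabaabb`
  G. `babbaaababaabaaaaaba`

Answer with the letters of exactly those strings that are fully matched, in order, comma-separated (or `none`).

A → no match
B → no match
C → match
D → match
E → match
F → no match
G → no match

C, D, E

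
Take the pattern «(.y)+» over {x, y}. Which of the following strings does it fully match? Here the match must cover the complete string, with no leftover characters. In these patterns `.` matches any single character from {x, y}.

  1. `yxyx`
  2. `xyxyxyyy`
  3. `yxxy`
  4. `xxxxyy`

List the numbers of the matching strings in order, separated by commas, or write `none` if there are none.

2

1 → no match — must end with `y`
2 → match
3 → no match
4 → no match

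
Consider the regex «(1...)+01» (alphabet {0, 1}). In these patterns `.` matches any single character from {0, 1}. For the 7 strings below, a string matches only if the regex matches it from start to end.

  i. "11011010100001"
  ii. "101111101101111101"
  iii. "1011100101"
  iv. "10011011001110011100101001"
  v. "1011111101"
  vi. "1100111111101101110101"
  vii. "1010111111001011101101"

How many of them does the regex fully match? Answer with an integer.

i → match
ii → match
iii. "1011100101" → match
iv → no match
v. "1011111101" → match
vi → match
vii → match
Total matched: 6

6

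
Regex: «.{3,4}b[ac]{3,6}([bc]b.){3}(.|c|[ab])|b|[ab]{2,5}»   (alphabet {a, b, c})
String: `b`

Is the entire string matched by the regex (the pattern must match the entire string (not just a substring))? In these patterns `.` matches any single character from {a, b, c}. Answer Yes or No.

Yes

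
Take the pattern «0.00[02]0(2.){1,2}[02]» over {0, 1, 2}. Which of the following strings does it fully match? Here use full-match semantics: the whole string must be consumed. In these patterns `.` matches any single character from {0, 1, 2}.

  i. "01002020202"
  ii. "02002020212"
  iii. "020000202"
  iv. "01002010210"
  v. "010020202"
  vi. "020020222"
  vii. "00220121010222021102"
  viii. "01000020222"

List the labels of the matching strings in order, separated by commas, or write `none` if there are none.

i → match
ii → match
iii → match
iv → no match
v → match
vi → match
vii → no match
viii → match

i, ii, iii, v, vi, viii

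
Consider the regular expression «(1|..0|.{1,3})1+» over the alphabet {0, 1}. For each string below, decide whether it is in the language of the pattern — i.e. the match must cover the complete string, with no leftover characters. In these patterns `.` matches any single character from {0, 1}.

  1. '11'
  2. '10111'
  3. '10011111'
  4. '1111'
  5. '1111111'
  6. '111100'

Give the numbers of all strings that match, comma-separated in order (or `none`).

1, 2, 3, 4, 5

1 → match
2 → match
3 → match
4 → match
5 → match
6 → no match — must end with '1'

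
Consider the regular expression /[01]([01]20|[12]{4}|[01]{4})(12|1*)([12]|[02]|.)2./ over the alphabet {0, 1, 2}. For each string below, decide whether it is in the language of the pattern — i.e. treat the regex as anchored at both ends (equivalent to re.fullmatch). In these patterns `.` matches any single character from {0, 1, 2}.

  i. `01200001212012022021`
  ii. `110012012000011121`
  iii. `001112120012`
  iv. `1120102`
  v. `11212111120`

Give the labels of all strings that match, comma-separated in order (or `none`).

i → no match
ii → no match
iii → no match
iv → no match
v → match

v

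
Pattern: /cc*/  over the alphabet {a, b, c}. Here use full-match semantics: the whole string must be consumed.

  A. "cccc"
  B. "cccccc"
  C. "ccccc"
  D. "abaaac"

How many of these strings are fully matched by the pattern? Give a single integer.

3

A. "cccc" → match
B. "cccccc" → match
C. "ccccc" → match
D. "abaaac" → no match — must start with "c"
Total matched: 3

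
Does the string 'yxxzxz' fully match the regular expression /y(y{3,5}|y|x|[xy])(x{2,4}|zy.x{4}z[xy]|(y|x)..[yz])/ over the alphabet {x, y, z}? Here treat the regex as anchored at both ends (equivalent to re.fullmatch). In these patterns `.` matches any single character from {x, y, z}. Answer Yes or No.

Yes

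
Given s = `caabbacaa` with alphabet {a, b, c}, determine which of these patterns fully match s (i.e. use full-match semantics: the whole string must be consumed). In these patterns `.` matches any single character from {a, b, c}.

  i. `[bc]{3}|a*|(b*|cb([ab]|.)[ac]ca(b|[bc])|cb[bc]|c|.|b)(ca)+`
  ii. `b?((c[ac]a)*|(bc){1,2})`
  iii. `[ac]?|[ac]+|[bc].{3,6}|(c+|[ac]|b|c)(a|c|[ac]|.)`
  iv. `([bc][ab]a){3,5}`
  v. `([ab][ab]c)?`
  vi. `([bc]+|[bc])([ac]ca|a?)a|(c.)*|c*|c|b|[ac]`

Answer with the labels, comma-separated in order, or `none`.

iv

i → no match
ii → no match
iii → no match
iv → match
v → no match
vi → no match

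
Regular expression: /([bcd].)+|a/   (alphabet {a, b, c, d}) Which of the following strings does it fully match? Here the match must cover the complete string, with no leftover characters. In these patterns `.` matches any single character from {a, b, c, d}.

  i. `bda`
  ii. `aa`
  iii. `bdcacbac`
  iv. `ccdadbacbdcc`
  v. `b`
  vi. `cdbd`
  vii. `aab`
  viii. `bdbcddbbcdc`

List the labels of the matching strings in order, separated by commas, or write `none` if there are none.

i → no match
ii → no match
iii → no match
iv → no match
v → no match
vi → match
vii → no match
viii → no match

vi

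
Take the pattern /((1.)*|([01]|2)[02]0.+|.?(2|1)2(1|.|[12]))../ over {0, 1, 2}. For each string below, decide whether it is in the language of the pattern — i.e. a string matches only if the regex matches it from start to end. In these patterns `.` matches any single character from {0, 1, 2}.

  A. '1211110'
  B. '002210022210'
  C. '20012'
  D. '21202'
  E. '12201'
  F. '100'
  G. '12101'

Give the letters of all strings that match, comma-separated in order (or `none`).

E, G

A. '1211110' → no match
B. '002210022210' → no match
C. '20012' → no match
D. '21202' → no match
E. '12201' → match
F. '100' → no match
G. '12101' → match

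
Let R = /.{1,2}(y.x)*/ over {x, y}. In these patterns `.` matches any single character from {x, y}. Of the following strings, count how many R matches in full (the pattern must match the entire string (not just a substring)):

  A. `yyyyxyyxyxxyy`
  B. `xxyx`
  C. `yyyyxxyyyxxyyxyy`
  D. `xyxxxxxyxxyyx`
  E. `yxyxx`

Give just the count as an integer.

1

A → no match
B. `xxyx` → no match
C → no match
D → no match
E. `yxyxx` → match
Total matched: 1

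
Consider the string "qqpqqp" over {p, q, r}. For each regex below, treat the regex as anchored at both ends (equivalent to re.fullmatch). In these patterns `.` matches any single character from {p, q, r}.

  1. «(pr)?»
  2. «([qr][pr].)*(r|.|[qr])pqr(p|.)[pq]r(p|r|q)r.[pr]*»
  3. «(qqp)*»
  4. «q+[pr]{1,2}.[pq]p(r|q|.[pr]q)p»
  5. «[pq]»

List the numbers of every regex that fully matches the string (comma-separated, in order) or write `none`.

3

1 → no match
2 → no match
3 → match
4 → no match
5 → no match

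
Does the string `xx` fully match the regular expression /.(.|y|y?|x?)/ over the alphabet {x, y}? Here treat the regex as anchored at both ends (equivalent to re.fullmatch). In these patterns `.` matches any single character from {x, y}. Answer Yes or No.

Yes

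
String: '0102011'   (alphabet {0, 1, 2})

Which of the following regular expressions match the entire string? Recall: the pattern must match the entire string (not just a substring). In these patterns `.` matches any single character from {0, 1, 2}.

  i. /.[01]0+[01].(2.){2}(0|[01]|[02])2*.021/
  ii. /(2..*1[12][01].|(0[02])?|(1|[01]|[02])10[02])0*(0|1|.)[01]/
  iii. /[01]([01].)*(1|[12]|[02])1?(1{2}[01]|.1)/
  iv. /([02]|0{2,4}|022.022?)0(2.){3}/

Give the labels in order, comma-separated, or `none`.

i → no match — must end with '021'
ii → match
iii → no match
iv → no match

ii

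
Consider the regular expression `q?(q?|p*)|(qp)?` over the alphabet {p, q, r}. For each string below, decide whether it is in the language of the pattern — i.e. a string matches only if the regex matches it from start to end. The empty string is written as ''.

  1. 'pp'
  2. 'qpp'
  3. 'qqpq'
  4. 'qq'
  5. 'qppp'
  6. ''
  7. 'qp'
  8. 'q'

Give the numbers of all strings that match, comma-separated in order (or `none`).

1, 2, 4, 5, 6, 7, 8

1 → match
2 → match
3 → no match
4 → match
5 → match
6 → match
7 → match
8 → match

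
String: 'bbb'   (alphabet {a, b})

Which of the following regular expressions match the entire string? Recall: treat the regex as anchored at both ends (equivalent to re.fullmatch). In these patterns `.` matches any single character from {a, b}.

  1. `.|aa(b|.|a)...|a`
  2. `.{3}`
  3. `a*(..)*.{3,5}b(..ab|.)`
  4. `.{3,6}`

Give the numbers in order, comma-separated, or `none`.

1 → no match
2 → match
3 → no match
4 → match

2, 4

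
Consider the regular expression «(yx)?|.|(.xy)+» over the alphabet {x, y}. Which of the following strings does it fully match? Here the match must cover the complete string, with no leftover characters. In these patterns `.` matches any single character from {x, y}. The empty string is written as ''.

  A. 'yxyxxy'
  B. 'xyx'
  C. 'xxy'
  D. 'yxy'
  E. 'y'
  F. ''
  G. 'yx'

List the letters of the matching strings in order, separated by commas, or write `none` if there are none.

A. 'yxyxxy' → match
B. 'xyx' → no match
C. 'xxy' → match
D. 'yxy' → match
E. 'y' → match
F. '' → match
G. 'yx' → match

A, C, D, E, F, G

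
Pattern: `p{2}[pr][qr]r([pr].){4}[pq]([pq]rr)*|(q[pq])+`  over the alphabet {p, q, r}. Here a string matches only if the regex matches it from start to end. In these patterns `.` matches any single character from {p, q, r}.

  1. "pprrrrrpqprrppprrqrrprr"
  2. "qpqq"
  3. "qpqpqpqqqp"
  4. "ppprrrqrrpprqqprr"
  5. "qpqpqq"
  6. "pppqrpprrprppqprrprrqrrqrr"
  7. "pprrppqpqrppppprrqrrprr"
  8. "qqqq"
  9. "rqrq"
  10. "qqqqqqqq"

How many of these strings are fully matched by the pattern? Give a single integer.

1 → match
2 → match
3 → match
4 → match
5 → match
6 → match
7 → no match
8 → match
9 → no match
10 → match
Total matched: 8

8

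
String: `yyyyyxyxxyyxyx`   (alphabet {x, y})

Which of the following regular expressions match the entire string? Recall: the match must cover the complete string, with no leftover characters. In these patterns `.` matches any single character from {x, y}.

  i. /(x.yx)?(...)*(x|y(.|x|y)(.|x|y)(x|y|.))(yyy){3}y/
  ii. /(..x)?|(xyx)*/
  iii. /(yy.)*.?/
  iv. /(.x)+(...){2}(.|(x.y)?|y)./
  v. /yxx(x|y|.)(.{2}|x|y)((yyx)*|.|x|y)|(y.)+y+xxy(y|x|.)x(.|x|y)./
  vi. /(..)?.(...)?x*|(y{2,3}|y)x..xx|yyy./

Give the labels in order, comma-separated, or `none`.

i → no match — must end with `yyyy`
ii → no match
iii → no match
iv → no match
v → match
vi → no match

v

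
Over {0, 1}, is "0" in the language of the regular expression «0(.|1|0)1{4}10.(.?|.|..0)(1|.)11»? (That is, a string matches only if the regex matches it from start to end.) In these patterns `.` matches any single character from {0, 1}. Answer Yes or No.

No

Every match must end with "11", but "0" does not.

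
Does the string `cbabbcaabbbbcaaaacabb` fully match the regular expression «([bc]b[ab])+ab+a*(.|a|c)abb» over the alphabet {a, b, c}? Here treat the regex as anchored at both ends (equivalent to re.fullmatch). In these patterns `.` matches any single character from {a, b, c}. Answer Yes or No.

No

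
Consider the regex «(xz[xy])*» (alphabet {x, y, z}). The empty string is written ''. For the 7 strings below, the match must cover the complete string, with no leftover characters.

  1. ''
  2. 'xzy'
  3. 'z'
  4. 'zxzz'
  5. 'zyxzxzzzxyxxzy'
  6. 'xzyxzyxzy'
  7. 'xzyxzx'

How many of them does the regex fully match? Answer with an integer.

4

1. '' → match
2. 'xzy' → match
3. 'z' → no match
4. 'zxzz' → no match
5 → no match
6. 'xzyxzyxzy' → match
7. 'xzyxzx' → match
Total matched: 4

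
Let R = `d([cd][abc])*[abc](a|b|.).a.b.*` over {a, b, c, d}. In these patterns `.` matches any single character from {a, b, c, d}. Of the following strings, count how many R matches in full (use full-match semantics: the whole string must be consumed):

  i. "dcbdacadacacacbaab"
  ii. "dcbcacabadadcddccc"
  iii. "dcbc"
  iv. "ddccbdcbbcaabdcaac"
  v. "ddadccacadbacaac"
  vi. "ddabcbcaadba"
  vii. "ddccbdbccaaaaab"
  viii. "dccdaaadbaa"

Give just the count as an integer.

i → match
ii → no match
iii → no match
iv → match
v → match
vi → no match
vii → match
viii → no match
Total matched: 4

4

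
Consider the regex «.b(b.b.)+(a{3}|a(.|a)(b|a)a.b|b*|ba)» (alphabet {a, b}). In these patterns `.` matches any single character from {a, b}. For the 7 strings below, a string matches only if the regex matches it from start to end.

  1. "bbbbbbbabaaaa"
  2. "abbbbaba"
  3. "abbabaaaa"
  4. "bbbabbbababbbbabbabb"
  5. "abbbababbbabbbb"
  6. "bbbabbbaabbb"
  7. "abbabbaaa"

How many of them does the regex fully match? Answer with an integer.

1 → match
2. "abbbbaba" → match
3. "abbabaaaa" → match
4 → match
5 → no match
6. "bbbabbbaabbb" → no match
7. "abbabbaaa" → match
Total matched: 5

5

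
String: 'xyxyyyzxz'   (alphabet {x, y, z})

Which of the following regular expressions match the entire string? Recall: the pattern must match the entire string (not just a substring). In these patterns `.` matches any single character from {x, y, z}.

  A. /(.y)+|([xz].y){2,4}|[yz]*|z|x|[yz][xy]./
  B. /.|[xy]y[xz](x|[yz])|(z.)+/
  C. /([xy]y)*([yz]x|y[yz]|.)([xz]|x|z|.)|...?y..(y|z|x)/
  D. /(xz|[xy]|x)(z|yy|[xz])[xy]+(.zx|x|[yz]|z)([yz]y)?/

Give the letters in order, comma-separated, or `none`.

C

A → no match
B → no match
C → match
D → no match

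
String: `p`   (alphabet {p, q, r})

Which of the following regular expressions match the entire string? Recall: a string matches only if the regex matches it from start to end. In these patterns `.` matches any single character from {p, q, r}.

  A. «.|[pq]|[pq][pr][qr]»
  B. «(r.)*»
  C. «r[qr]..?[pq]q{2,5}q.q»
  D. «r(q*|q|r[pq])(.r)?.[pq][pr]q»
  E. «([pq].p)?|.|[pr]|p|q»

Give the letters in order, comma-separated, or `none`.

A → match
B → no match
C → no match — must start with `r`
D → no match — must start with `r`
E → match

A, E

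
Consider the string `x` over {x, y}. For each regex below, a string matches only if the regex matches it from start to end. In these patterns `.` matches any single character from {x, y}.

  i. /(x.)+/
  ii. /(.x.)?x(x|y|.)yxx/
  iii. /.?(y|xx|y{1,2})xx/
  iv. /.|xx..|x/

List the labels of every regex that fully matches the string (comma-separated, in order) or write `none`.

i → no match
ii → no match — must end with `yxx`
iii → no match — must end with `xx`
iv → match

iv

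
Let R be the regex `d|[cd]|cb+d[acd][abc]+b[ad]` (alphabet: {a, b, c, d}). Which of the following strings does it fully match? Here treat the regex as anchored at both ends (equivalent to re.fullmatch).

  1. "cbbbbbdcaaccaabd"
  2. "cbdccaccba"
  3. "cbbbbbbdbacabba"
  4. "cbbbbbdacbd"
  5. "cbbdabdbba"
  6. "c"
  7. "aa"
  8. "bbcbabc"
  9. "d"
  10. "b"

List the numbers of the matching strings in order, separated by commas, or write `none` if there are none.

1, 2, 4, 6, 9

1 → match
2. "cbdccaccba" → match
3 → no match
4. "cbbbbbdacbd" → match
5. "cbbdabdbba" → no match
6. "c" → match
7. "aa" → no match
8. "bbcbabc" → no match
9. "d" → match
10. "b" → no match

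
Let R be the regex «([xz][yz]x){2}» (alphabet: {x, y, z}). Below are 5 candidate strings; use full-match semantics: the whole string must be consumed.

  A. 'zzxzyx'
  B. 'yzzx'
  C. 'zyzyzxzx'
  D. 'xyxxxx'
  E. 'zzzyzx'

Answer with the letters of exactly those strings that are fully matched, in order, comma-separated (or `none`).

A → match
B → no match
C → no match
D → no match
E → no match

A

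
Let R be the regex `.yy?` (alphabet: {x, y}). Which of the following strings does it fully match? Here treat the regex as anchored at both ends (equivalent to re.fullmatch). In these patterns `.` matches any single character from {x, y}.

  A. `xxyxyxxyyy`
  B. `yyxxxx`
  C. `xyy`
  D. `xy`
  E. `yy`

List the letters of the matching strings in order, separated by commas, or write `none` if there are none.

A → no match
B → no match
C → match
D → match
E → match

C, D, E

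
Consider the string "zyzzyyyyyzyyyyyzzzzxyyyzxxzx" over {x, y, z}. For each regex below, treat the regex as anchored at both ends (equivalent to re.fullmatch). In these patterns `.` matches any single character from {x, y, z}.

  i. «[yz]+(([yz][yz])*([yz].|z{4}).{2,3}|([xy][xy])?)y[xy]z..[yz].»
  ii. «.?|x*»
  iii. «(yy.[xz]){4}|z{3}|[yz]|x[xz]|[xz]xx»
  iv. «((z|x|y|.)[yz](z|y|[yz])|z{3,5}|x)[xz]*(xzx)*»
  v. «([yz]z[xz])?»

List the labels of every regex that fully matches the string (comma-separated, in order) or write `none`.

i

i → match
ii → no match
iii → no match
iv → no match
v → no match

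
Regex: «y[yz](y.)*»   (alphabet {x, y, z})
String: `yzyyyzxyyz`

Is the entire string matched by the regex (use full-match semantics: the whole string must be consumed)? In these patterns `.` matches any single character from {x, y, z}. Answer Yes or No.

No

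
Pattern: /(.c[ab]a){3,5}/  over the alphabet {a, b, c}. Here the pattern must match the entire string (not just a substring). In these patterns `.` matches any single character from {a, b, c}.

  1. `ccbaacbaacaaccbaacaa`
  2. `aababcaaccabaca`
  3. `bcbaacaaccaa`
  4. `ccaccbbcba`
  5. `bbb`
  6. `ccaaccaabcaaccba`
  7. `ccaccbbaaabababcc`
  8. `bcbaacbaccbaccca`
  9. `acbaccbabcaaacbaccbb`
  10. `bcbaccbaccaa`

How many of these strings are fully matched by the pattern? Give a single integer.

4

1 → match
2 → no match
3 → match
4 → no match
5 → no match — must end with `a`
6 → match
7 → no match — must end with `a`
8 → no match
9 → no match — must end with `a`
10 → match
Total matched: 4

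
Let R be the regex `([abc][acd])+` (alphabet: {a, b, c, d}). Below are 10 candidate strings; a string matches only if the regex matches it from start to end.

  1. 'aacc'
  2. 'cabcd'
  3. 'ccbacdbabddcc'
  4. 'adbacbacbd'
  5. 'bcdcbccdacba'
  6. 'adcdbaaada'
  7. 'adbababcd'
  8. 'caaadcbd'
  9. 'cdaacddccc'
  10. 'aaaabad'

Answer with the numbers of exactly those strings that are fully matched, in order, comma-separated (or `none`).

1

1 → match
2 → no match
3 → no match
4 → no match
5 → no match
6 → no match
7 → no match
8 → no match
9 → no match
10 → no match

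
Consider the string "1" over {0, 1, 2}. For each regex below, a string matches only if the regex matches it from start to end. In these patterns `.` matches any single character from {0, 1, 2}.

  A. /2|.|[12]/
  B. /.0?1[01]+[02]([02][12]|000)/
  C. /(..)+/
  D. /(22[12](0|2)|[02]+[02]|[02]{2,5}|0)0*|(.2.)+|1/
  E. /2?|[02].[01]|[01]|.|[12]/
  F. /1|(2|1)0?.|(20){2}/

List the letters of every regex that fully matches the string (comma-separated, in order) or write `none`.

A, D, E, F

A → match
B → no match
C → no match
D → match
E → match
F → match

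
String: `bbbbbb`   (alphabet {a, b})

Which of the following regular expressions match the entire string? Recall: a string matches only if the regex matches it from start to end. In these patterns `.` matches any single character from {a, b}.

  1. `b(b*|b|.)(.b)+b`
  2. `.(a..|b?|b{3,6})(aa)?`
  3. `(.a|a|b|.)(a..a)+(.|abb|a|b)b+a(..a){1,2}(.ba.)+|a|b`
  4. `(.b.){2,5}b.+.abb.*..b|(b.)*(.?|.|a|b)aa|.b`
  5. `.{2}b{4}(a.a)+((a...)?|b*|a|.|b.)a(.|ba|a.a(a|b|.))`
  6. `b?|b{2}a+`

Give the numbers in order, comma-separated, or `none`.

1, 2

1 → match
2 → match
3 → no match
4 → no match
5 → no match
6 → no match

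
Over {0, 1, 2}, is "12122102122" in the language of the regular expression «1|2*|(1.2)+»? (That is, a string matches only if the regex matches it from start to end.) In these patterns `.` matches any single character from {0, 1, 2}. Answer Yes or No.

No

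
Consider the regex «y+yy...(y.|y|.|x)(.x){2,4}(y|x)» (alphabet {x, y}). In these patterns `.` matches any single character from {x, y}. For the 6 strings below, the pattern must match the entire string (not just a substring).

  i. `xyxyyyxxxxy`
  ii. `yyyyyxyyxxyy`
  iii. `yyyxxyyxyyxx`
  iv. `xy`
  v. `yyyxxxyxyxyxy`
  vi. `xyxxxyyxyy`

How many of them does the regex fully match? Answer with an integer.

1

i. `xyxyyyxxxxy` → no match — must start with `y`
ii. `yyyyyxyyxxyy` → no match
iii. `yyyxxyyxyyxx` → no match
iv. `xy` → no match — must start with `y`
v → match
vi. `xyxxxyyxyy` → no match — must start with `y`
Total matched: 1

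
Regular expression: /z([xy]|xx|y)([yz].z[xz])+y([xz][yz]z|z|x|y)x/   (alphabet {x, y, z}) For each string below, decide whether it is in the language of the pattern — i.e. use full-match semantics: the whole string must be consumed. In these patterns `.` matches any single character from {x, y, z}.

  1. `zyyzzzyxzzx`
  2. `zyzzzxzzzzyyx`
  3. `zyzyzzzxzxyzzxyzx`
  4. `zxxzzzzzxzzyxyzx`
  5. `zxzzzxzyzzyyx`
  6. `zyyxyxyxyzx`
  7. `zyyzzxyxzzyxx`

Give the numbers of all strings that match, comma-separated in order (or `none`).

1. `zyyzzzyxzzx` → match
2 → match
3 → match
4 → match
5 → match
6. `zyyxyxyxyzx` → no match
7 → match

1, 2, 3, 4, 5, 7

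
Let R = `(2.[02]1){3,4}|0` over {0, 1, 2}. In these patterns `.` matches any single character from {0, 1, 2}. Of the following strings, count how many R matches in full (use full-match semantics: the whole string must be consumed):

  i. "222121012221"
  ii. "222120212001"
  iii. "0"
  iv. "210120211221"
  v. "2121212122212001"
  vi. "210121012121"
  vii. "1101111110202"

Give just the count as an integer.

5

i → match
ii → match
iii → match
iv → no match
v → match
vi → match
vii → no match
Total matched: 5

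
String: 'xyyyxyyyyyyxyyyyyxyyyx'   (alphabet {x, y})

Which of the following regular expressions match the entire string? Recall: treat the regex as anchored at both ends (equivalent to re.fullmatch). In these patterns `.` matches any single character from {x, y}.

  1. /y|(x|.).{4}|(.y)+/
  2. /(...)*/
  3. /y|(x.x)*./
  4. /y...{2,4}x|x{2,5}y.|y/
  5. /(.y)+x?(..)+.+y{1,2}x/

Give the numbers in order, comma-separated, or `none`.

5

1 → no match
2 → no match
3 → no match
4 → no match
5 → match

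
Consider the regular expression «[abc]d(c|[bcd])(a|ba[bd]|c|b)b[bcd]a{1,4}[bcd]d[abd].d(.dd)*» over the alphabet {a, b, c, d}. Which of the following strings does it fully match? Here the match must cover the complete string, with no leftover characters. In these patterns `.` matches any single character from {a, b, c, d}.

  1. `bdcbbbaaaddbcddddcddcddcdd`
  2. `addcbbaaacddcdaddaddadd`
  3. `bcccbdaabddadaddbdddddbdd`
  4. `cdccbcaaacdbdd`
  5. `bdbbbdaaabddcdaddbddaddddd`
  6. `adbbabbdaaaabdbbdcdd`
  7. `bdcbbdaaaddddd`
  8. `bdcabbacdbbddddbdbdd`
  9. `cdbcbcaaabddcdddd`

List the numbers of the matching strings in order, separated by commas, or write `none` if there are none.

1, 2, 4, 5, 6, 7, 9

1 → match
2 → match
3 → no match
4 → match
5 → match
6 → match
7 → match
8 → no match
9 → match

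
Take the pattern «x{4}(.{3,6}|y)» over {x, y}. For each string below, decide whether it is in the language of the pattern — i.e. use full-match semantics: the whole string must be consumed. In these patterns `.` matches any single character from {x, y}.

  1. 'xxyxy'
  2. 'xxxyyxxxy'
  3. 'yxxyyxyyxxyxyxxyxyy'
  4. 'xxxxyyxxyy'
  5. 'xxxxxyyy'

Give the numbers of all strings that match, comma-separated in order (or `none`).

1. 'xxyxy' → no match
2. 'xxxyyxxxy' → no match
3 → no match — must start with 'x'
4. 'xxxxyyxxyy' → match
5. 'xxxxxyyy' → match

4, 5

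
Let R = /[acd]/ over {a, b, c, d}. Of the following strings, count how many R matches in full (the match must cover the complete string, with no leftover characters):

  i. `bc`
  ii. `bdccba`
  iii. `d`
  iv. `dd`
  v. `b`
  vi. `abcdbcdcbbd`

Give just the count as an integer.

i. `bc` → no match
ii. `bdccba` → no match
iii. `d` → match
iv. `dd` → no match
v. `b` → no match
vi. `abcdbcdcbbd` → no match
Total matched: 1

1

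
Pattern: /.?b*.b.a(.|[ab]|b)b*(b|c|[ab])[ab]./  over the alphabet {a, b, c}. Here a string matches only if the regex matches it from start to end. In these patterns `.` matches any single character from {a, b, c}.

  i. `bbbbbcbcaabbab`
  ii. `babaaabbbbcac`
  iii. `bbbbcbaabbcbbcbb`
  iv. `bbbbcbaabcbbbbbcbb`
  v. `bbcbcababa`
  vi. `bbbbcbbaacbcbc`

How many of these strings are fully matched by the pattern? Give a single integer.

3

i → match
ii → match
iii → no match
iv → no match
v → match
vi → no match
Total matched: 3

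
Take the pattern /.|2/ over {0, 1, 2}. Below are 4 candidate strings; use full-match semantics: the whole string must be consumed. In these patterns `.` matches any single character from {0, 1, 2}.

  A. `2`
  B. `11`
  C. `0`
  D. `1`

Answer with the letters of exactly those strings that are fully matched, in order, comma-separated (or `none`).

A → match
B → no match
C → match
D → match

A, C, D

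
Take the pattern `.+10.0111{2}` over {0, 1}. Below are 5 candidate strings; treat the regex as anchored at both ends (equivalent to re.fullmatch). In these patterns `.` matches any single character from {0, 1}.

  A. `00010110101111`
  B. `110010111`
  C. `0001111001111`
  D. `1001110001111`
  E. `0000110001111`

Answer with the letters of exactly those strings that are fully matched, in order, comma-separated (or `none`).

A, D, E

A → match
B → no match
C → no match
D → match
E → match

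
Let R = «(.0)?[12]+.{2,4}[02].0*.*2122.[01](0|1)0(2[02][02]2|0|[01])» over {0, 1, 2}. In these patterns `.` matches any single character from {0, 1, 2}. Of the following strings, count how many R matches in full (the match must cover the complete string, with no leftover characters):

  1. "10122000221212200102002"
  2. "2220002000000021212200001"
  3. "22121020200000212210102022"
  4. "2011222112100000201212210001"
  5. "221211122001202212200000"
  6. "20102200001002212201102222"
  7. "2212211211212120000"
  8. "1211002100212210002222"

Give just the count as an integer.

1 → match
2 → match
3 → match
4 → match
5 → match
6 → match
7 → no match
8 → match
Total matched: 7

7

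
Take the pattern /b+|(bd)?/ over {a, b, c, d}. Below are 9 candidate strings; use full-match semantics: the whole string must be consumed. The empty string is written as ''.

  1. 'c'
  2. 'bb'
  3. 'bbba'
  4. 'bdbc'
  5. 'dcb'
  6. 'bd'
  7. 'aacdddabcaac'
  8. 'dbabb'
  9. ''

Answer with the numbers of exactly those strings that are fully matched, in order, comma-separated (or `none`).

2, 6, 9

1 → no match
2 → match
3 → no match
4 → no match
5 → no match
6 → match
7 → no match
8 → no match
9 → match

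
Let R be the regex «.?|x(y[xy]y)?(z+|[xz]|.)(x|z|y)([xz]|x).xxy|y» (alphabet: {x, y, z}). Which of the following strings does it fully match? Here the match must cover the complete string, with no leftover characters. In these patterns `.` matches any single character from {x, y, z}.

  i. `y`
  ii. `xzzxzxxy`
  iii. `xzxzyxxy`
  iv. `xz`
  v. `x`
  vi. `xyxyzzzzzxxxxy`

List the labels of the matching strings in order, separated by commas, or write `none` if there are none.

i → match
ii → match
iii → match
iv → no match
v → match
vi → match

i, ii, iii, v, vi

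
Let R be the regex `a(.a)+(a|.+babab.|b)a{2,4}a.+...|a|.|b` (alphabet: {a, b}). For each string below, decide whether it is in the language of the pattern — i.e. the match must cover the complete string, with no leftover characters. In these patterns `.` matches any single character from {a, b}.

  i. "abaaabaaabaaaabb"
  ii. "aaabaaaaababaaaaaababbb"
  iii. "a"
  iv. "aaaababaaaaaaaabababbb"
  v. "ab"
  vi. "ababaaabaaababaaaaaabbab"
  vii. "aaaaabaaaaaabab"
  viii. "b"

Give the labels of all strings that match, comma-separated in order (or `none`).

i, ii, iii, vi, vii, viii

i → match
ii → match
iii. "a" → match
iv → no match
v. "ab" → no match
vi → match
vii → match
viii. "b" → match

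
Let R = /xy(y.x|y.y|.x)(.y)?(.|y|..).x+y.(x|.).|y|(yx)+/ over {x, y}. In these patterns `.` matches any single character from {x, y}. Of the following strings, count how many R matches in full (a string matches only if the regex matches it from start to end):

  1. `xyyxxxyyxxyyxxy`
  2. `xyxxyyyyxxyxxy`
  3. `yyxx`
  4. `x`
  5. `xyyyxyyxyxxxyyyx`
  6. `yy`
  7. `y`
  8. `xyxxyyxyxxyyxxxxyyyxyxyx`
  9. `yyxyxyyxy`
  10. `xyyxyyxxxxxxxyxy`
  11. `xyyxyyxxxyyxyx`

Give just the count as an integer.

1 → no match
2 → match
3. `yyxx` → no match
4. `x` → no match
5 → match
6. `yy` → no match
7. `y` → match
8 → no match
9. `yyxyxyyxy` → no match
10 → no match
11 → no match
Total matched: 3

3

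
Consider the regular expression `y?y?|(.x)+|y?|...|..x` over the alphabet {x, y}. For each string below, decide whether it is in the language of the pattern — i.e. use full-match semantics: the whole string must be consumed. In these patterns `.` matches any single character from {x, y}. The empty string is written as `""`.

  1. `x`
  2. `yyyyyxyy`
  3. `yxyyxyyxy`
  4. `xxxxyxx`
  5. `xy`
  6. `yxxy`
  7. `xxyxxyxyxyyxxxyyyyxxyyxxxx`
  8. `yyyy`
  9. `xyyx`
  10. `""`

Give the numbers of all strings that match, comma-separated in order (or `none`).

10

1 → no match
2 → no match
3 → no match
4 → no match
5 → no match
6 → no match
7 → no match
8 → no match
9 → no match
10 → match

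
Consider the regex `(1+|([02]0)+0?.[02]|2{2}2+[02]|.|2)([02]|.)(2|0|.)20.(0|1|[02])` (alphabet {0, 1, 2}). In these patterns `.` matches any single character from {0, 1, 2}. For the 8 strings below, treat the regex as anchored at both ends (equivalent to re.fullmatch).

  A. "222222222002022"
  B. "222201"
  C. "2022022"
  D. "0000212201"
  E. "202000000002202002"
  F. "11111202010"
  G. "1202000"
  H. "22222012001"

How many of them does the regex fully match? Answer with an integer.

6

A → match
B → no match
C → match
D → no match
E → match
F → match
G → match
H → match
Total matched: 6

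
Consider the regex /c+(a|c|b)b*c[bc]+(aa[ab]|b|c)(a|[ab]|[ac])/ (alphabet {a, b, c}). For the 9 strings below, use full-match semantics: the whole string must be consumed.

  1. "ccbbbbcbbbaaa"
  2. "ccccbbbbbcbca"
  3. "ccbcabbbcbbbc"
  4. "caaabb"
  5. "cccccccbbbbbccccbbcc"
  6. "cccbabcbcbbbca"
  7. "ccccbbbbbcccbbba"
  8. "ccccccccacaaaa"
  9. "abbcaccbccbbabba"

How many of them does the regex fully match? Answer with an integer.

3

1 → no match
2 → match
3 → no match
4 → no match
5 → match
6 → no match
7 → match
8 → no match
9 → no match — must start with "c"
Total matched: 3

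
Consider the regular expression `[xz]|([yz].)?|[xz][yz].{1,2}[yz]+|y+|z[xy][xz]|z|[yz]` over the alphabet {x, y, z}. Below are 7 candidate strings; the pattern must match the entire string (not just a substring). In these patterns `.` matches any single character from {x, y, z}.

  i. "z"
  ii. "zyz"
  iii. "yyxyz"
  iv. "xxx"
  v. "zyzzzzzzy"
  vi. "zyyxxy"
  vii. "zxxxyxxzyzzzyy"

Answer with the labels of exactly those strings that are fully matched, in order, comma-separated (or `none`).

i → match
ii → match
iii → no match
iv → no match
v → match
vi → no match
vii → no match

i, ii, v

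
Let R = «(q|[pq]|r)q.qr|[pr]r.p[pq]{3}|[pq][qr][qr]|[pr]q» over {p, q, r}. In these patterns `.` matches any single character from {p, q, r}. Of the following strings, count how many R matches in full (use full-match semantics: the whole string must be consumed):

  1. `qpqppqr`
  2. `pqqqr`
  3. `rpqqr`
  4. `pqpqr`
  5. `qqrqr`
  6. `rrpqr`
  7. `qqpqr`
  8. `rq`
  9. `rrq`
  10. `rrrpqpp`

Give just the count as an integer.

6

1 → no match
2 → match
3 → no match
4 → match
5 → match
6 → no match
7 → match
8 → match
9 → no match
10 → match
Total matched: 6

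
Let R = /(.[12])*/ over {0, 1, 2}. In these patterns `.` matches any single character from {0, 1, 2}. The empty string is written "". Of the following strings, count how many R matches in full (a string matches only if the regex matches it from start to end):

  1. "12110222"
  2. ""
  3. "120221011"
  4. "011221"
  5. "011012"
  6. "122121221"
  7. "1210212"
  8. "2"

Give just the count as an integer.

1. "12110222" → match
2. "" → match
3. "120221011" → no match
4. "011221" → match
5. "011012" → no match
6. "122121221" → no match
7. "1210212" → no match
8. "2" → no match
Total matched: 3

3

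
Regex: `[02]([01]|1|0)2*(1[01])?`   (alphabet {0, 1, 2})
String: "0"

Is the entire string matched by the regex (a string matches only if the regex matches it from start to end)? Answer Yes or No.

No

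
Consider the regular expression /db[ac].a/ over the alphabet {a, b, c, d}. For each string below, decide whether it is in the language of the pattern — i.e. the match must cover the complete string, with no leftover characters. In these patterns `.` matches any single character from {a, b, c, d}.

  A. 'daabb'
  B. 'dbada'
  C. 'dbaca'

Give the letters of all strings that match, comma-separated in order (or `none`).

B, C

A → no match — must start with 'db'
B → match
C → match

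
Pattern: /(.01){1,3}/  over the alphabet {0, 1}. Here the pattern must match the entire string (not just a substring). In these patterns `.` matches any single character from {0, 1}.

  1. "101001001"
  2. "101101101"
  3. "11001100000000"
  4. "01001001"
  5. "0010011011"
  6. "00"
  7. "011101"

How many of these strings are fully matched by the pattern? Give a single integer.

1 → match
2 → match
3 → no match — must end with "01"
4 → no match
5 → no match — must end with "01"
6 → no match — must end with "01"
7 → no match
Total matched: 2

2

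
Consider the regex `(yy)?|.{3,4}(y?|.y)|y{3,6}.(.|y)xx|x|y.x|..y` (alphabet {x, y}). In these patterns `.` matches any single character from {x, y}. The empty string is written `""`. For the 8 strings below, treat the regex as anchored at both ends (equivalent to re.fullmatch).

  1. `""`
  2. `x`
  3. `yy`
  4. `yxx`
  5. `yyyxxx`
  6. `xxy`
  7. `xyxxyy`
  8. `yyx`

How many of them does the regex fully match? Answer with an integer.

1 → match
2 → match
3 → match
4 → match
5 → no match
6 → match
7 → match
8 → match
Total matched: 7

7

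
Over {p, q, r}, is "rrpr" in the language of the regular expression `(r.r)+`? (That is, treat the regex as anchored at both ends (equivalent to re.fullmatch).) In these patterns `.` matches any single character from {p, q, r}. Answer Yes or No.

No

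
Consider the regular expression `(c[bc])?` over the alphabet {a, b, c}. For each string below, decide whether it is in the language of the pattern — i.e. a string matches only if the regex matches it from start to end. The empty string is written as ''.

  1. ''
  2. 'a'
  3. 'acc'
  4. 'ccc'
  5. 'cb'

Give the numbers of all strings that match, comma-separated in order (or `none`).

1, 5

1 → match
2 → no match
3 → no match
4 → no match
5 → match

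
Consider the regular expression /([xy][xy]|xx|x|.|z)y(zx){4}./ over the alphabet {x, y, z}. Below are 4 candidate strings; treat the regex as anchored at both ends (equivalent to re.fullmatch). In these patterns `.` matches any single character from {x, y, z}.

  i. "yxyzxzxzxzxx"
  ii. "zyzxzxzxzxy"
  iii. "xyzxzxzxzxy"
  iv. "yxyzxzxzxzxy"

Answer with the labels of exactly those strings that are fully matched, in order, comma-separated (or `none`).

i → match
ii → match
iii → match
iv → match

i, ii, iii, iv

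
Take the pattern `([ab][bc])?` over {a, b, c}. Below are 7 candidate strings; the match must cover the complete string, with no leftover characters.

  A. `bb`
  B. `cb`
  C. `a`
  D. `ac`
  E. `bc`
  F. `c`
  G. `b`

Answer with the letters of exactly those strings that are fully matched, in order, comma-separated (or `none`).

A, D, E

A → match
B → no match
C → no match
D → match
E → match
F → no match
G → no match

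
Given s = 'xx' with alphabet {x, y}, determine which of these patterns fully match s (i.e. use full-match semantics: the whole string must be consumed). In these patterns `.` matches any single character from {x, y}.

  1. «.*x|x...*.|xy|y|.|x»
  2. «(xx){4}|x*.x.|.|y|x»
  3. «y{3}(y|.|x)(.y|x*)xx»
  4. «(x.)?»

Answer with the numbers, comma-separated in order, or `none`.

1 → match
2 → no match
3 → no match — must start with 'y'
4 → match

1, 4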